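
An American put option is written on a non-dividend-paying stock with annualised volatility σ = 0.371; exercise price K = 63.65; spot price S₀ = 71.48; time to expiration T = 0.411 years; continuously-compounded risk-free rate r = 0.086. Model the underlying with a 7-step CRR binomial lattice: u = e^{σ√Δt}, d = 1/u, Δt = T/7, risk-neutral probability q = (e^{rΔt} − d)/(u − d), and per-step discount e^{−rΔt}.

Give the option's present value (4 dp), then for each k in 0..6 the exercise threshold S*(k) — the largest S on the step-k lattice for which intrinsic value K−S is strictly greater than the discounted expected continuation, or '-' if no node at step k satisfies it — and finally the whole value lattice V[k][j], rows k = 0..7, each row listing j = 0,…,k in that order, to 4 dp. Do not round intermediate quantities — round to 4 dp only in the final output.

price = 2.5338
boundary = - - - - 49.8904 54.5832 49.8904
tree:
2.5338
4.0714 1.0559
6.3550 1.8797 0.2610
9.5665 3.2790 0.5306 0.0000
13.7596 5.5631 1.0788 0.0000 0.0000
18.0489 9.0668 2.1934 0.0000 0.0000 0.0000
21.9694 13.7596 4.4595 0.0000 0.0000 0.0000 0.0000
25.5529 18.0489 9.0668 0.0000 0.0000 0.0000 0.0000 0.0000

Δt=0.05871  u=1.09406  d=0.91403  q=0.50566  discount=0.99496
step 7 (expiry): payoffs max(K−S,0) = 25.5529 18.0489 9.0668 0.0000 0.0000 0.0000 0.0000 0.0000
step 6: (k=6,j=0): S=41.6806, (K−S)⁺=21.9694, hold=21.6488 ⇒ V=21.9694 exercise | (k=6,j=1): S=49.8904, (K−S)⁺=13.7596, hold=13.4390 ⇒ V=13.7596 exercise | (k=6,j=2): S=59.7174, (K−S)⁺=3.9326, hold=4.4595 ⇒ V=4.4595 continue | (k=6,j=3): S=71.4800, (K−S)⁺=0.0000, hold=0.0000 ⇒ V=0.0000 continue | (k=6,j=4): S=85.5595, (K−S)⁺=0.0000, hold=0.0000 ⇒ V=0.0000 continue | (k=6,j=5): S=102.4122, (K−S)⁺=0.0000, hold=0.0000 ⇒ V=0.0000 continue | (k=6,j=6): S=122.5845, (K−S)⁺=0.0000, hold=0.0000 ⇒ V=0.0000 continue  boundary S*=49.8904
step 5: (k=5,j=0): S=45.6011, (K−S)⁺=18.0489, hold=17.7283 ⇒ V=18.0489 exercise | (k=5,j=1): S=54.5832, (K−S)⁺=9.0668, hold=9.0113 ⇒ V=9.0668 exercise | (k=5,j=2): S=65.3345, (K−S)⁺=0.0000, hold=2.1934 ⇒ V=2.1934 continue | (k=5,j=3): S=78.2035, (K−S)⁺=0.0000, hold=0.0000 ⇒ V=0.0000 continue | (k=5,j=4): S=93.6074, (K−S)⁺=0.0000, hold=0.0000 ⇒ V=0.0000 continue | (k=5,j=5): S=112.0453, (K−S)⁺=0.0000, hold=0.0000 ⇒ V=0.0000 continue  boundary S*=54.5832
step 4: (k=4,j=0): S=49.8904, (K−S)⁺=13.7596, hold=13.4390 ⇒ V=13.7596 exercise | (k=4,j=1): S=59.7174, (K−S)⁺=3.9326, hold=5.5631 ⇒ V=5.5631 continue | (k=4,j=2): S=71.4800, (K−S)⁺=0.0000, hold=1.0788 ⇒ V=1.0788 continue | (k=4,j=3): S=85.5595, (K−S)⁺=0.0000, hold=0.0000 ⇒ V=0.0000 continue | (k=4,j=4): S=102.4122, (K−S)⁺=0.0000, hold=0.0000 ⇒ V=0.0000 continue  boundary S*=49.8904
step 3: (k=3,j=0): S=54.5832, (K−S)⁺=9.0668, hold=9.5665 ⇒ V=9.5665 continue | (k=3,j=1): S=65.3345, (K−S)⁺=0.0000, hold=3.2790 ⇒ V=3.2790 continue | (k=3,j=2): S=78.2035, (K−S)⁺=0.0000, hold=0.5306 ⇒ V=0.5306 continue | (k=3,j=3): S=93.6074, (K−S)⁺=0.0000, hold=0.0000 ⇒ V=0.0000 continue  boundary S*=-
step 2: (k=2,j=0): S=59.7174, (K−S)⁺=3.9326, hold=6.3550 ⇒ V=6.3550 continue | (k=2,j=1): S=71.4800, (K−S)⁺=0.0000, hold=1.8797 ⇒ V=1.8797 continue | (k=2,j=2): S=85.5595, (K−S)⁺=0.0000, hold=0.2610 ⇒ V=0.2610 continue  boundary S*=-
step 1: (k=1,j=0): S=65.3345, (K−S)⁺=0.0000, hold=4.0714 ⇒ V=4.0714 continue | (k=1,j=1): S=78.2035, (K−S)⁺=0.0000, hold=1.0559 ⇒ V=1.0559 continue  boundary S*=-
step 0: (k=0,j=0): S=71.4800, (K−S)⁺=0.0000, hold=2.5338 ⇒ V=2.5338 continue  boundary S*=-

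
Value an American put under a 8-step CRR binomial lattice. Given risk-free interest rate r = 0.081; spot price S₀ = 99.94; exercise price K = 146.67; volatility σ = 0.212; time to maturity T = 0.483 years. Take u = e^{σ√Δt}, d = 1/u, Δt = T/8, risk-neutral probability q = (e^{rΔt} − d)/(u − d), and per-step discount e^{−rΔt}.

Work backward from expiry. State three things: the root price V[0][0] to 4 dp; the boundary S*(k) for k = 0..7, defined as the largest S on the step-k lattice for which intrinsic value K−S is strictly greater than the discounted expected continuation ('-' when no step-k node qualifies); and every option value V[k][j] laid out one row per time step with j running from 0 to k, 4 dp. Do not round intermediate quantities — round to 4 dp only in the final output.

Δt=0.06037  u=1.05347  d=0.94924  q=0.53401  discount=0.99512
step 8 (expiry): payoffs max(K−S,0) = 80.7896 73.5558 65.5276 56.6180 46.7300 35.7563 23.5777 10.0618 0.0000
step 7: (k=7,j=0): S=69.4031, (K−S)⁺=77.2669, hold=76.5514 ⇒ V=77.2669 exercise | (k=7,j=1): S=77.0238, (K−S)⁺=69.6462, hold=68.9307 ⇒ V=69.6462 exercise | (k=7,j=2): S=85.4812, (K−S)⁺=61.1888, hold=60.4733 ⇒ V=61.1888 exercise | (k=7,j=3): S=94.8673, (K−S)⁺=51.8027, hold=51.0872 ⇒ V=51.8027 exercise | (k=7,j=4): S=105.2840, (K−S)⁺=41.3860, hold=40.6705 ⇒ V=41.3860 exercise | (k=7,j=5): S=116.8445, (K−S)⁺=29.8255, hold=29.1100 ⇒ V=29.8255 exercise | (k=7,j=6): S=129.6743, (K−S)⁺=16.9957, hold=16.2802 ⇒ V=16.9957 exercise | (k=7,j=7): S=143.9129, (K−S)⁺=2.7571, hold=4.6658 ⇒ V=4.6658 continue  boundary S*=129.6743
step 6: (k=6,j=0): S=73.1142, (K−S)⁺=73.5558, hold=72.8403 ⇒ V=73.5558 exercise | (k=6,j=1): S=81.1424, (K−S)⁺=65.5276, hold=64.8121 ⇒ V=65.5276 exercise | (k=6,j=2): S=90.0520, (K−S)⁺=56.6180, hold=55.9025 ⇒ V=56.6180 exercise | (k=6,j=3): S=99.9400, (K−S)⁺=46.7300, hold=46.0145 ⇒ V=46.7300 exercise | (k=6,j=4): S=110.9137, (K−S)⁺=35.7563, hold=35.0408 ⇒ V=35.7563 exercise | (k=6,j=5): S=123.0923, (K−S)⁺=23.5777, hold=22.8621 ⇒ V=23.5777 exercise | (k=6,j=6): S=136.6082, (K−S)⁺=10.0618, hold=10.3605 ⇒ V=10.3605 continue  boundary S*=123.0923
step 5: (k=5,j=0): S=77.0238, (K−S)⁺=69.6462, hold=68.9307 ⇒ V=69.6462 exercise | (k=5,j=1): S=85.4812, (K−S)⁺=61.1888, hold=60.4733 ⇒ V=61.1888 exercise | (k=5,j=2): S=94.8673, (K−S)⁺=51.8027, hold=51.0872 ⇒ V=51.8027 exercise | (k=5,j=3): S=105.2840, (K−S)⁺=41.3860, hold=40.6705 ⇒ V=41.3860 exercise | (k=5,j=4): S=116.8445, (K−S)⁺=29.8255, hold=29.1100 ⇒ V=29.8255 exercise | (k=5,j=5): S=129.6743, (K−S)⁺=16.9957, hold=16.4389 ⇒ V=16.9957 exercise  boundary S*=129.6743
step 4: (k=4,j=0): S=81.1424, (K−S)⁺=65.5276, hold=64.8121 ⇒ V=65.5276 exercise | (k=4,j=1): S=90.0520, (K−S)⁺=56.6180, hold=55.9025 ⇒ V=56.6180 exercise | (k=4,j=2): S=99.9400, (K−S)⁺=46.7300, hold=46.0145 ⇒ V=46.7300 exercise | (k=4,j=3): S=110.9137, (K−S)⁺=35.7563, hold=35.0408 ⇒ V=35.7563 exercise | (k=4,j=4): S=123.0923, (K−S)⁺=23.5777, hold=22.8621 ⇒ V=23.5777 exercise  boundary S*=123.0923
step 3: (k=3,j=0): S=85.4812, (K−S)⁺=61.1888, hold=60.4733 ⇒ V=61.1888 exercise | (k=3,j=1): S=94.8673, (K−S)⁺=51.8027, hold=51.0872 ⇒ V=51.8027 exercise | (k=3,j=2): S=105.2840, (K−S)⁺=41.3860, hold=40.6705 ⇒ V=41.3860 exercise | (k=3,j=3): S=116.8445, (K−S)⁺=29.8255, hold=29.1100 ⇒ V=29.8255 exercise  boundary S*=116.8445
step 2: (k=2,j=0): S=90.0520, (K−S)⁺=56.6180, hold=55.9025 ⇒ V=56.6180 exercise | (k=2,j=1): S=99.9400, (K−S)⁺=46.7300, hold=46.0145 ⇒ V=46.7300 exercise | (k=2,j=2): S=110.9137, (K−S)⁺=35.7563, hold=35.0408 ⇒ V=35.7563 exercise  boundary S*=110.9137
step 1: (k=1,j=0): S=94.8673, (K−S)⁺=51.8027, hold=51.0872 ⇒ V=51.8027 exercise | (k=1,j=1): S=105.2840, (K−S)⁺=41.3860, hold=40.6705 ⇒ V=41.3860 exercise  boundary S*=105.2840
step 0: (k=0,j=0): S=99.9400, (K−S)⁺=46.7300, hold=46.0145 ⇒ V=46.7300 exercise  boundary S*=99.9400

price = 46.7300
boundary = 99.9400 105.2840 110.9137 116.8445 123.0923 129.6743 123.0923 129.6743
tree:
46.7300
51.8027 41.3860
56.6180 46.7300 35.7563
61.1888 51.8027 41.3860 29.8255
65.5276 56.6180 46.7300 35.7563 23.5777
69.6462 61.1888 51.8027 41.3860 29.8255 16.9957
73.5558 65.5276 56.6180 46.7300 35.7563 23.5777 10.3605
77.2669 69.6462 61.1888 51.8027 41.3860 29.8255 16.9957 4.6658
80.7896 73.5558 65.5276 56.6180 46.7300 35.7563 23.5777 10.0618 0.0000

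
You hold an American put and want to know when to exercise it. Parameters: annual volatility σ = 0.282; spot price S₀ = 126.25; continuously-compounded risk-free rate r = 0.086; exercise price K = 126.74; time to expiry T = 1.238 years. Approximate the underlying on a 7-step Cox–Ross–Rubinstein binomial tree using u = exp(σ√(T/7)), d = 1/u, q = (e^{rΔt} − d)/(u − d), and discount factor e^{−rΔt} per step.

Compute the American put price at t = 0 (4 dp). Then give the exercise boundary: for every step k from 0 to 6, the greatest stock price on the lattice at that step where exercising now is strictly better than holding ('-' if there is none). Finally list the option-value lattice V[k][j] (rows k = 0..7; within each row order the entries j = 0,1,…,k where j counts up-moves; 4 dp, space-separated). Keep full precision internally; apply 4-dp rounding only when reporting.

price = 11.4244
boundary = - - 99.5916 88.4541 99.5916 88.4541 99.5916
tree:
11.4244
17.9144 6.1074
27.1484 10.3971 2.5518
38.2859 17.1407 4.8302 0.6435
48.1778 27.1484 8.9282 1.4047 0.0000
56.9635 38.2859 15.9630 3.0661 0.0000 0.0000
64.7667 48.1778 27.1484 6.6926 0.0000 0.0000 0.0000
71.6972 56.9635 38.2859 14.6087 0.0000 0.0000 0.0000 0.0000

Δt=0.17686  u=1.12591  d=0.88817  q=0.53485  discount=0.98491
step 7 (expiry): payoffs max(K−S,0) = 71.6972 56.9635 38.2859 14.6087 0.0000 0.0000 0.0000 0.0000
step 6: (k=6,j=0): S=61.9733, (K−S)⁺=64.7667, hold=62.8536 ⇒ V=64.7667 exercise | (k=6,j=1): S=78.5622, (K−S)⁺=48.1778, hold=46.2647 ⇒ V=48.1778 exercise | (k=6,j=2): S=99.5916, (K−S)⁺=27.1484, hold=25.2354 ⇒ V=27.1484 exercise | (k=6,j=3): S=126.2500, (K−S)⁺=0.4900, hold=6.6926 ⇒ V=6.6926 continue | (k=6,j=4): S=160.0443, (K−S)⁺=0.0000, hold=0.0000 ⇒ V=0.0000 continue | (k=6,j=5): S=202.8846, (K−S)⁺=0.0000, hold=0.0000 ⇒ V=0.0000 continue | (k=6,j=6): S=257.1924, (K−S)⁺=0.0000, hold=0.0000 ⇒ V=0.0000 continue  boundary S*=99.5916
step 5: (k=5,j=0): S=69.7765, (K−S)⁺=56.9635, hold=55.0504 ⇒ V=56.9635 exercise | (k=5,j=1): S=88.4541, (K−S)⁺=38.2859, hold=36.3728 ⇒ V=38.2859 exercise | (k=5,j=2): S=112.1313, (K−S)⁺=14.6087, hold=15.9630 ⇒ V=15.9630 continue | (k=5,j=3): S=142.1464, (K−S)⁺=0.0000, hold=3.0661 ⇒ V=3.0661 continue | (k=5,j=4): S=180.1958, (K−S)⁺=0.0000, hold=0.0000 ⇒ V=0.0000 continue | (k=5,j=5): S=228.4303, (K−S)⁺=0.0000, hold=0.0000 ⇒ V=0.0000 continue  boundary S*=88.4541
step 4: (k=4,j=0): S=78.5622, (K−S)⁺=48.1778, hold=46.2647 ⇒ V=48.1778 exercise | (k=4,j=1): S=99.5916, (K−S)⁺=27.1484, hold=25.9488 ⇒ V=27.1484 exercise | (k=4,j=2): S=126.2500, (K−S)⁺=0.4900, hold=8.9282 ⇒ V=8.9282 continue | (k=4,j=3): S=160.0443, (K−S)⁺=0.0000, hold=1.4047 ⇒ V=1.4047 continue | (k=4,j=4): S=202.8846, (K−S)⁺=0.0000, hold=0.0000 ⇒ V=0.0000 continue  boundary S*=99.5916
step 3: (k=3,j=0): S=88.4541, (K−S)⁺=38.2859, hold=36.3728 ⇒ V=38.2859 exercise | (k=3,j=1): S=112.1313, (K−S)⁺=14.6087, hold=17.1407 ⇒ V=17.1407 continue | (k=3,j=2): S=142.1464, (K−S)⁺=0.0000, hold=4.8302 ⇒ V=4.8302 continue | (k=3,j=3): S=180.1958, (K−S)⁺=0.0000, hold=0.6435 ⇒ V=0.6435 continue  boundary S*=88.4541
step 2: (k=2,j=0): S=99.5916, (K−S)⁺=27.1484, hold=26.5691 ⇒ V=27.1484 exercise | (k=2,j=1): S=126.2500, (K−S)⁺=0.4900, hold=10.3971 ⇒ V=10.3971 continue | (k=2,j=2): S=160.0443, (K−S)⁺=0.0000, hold=2.5518 ⇒ V=2.5518 continue  boundary S*=99.5916
step 1: (k=1,j=0): S=112.1313, (K−S)⁺=14.6087, hold=17.9144 ⇒ V=17.9144 continue | (k=1,j=1): S=142.1464, (K−S)⁺=0.0000, hold=6.1074 ⇒ V=6.1074 continue  boundary S*=-
step 0: (k=0,j=0): S=126.2500, (K−S)⁺=0.4900, hold=11.4244 ⇒ V=11.4244 continue  boundary S*=-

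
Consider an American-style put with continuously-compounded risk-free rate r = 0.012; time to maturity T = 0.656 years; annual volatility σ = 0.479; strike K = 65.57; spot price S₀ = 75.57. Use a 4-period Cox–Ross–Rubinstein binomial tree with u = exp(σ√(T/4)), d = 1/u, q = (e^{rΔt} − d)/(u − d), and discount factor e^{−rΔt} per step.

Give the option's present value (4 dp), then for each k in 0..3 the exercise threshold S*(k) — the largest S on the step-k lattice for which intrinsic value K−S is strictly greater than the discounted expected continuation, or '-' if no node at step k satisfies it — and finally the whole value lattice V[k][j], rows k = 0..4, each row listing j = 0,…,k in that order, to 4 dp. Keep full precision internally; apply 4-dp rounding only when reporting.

price = 6.8384
boundary = - - - 42.2295
tree:
6.8384
10.6953 2.2798
16.1903 4.2045 0.0000
23.3405 7.7541 0.0000 0.0000
30.7867 14.3004 0.0000 0.0000 0.0000

params: Δt=0.16400 u=1.21407 d=0.82367 q=0.45670 e^(-rΔt)=0.99803
t_4 payoffs: 30.7867 14.3004 0.0000 0.0000 0.0000
t_3: node(3,0) S=42.2295 payoff=23.3405 vs cont=23.2116 → 23.3405 [stop]  node(3,1) S=62.2451 payoff=3.3249 vs cont=7.7541 → 7.7541 [wait]  node(3,2) S=91.7474 payoff=0.0000 vs cont=0.0000 → 0.0000 [wait]  node(3,3) S=135.2331 payoff=0.0000 vs cont=0.0000 → 0.0000 [wait]  ⇒ S*(3)=42.2295
t_2: node(2,0) S=51.2696 payoff=14.3004 vs cont=16.1903 → 16.1903 [wait]  node(2,1) S=75.5700 payoff=0.0000 vs cont=4.2045 → 4.2045 [wait]  node(2,2) S=111.3880 payoff=0.0000 vs cont=0.0000 → 0.0000 [wait]  ⇒ S*(2)=-
t_1: node(1,0) S=62.2451 payoff=3.3249 vs cont=10.6953 → 10.6953 [wait]  node(1,1) S=91.7474 payoff=0.0000 vs cont=2.2798 → 2.2798 [wait]  ⇒ S*(1)=-
t_0: node(0,0) S=75.5700 payoff=0.0000 vs cont=6.8384 → 6.8384 [wait]  ⇒ S*(0)=-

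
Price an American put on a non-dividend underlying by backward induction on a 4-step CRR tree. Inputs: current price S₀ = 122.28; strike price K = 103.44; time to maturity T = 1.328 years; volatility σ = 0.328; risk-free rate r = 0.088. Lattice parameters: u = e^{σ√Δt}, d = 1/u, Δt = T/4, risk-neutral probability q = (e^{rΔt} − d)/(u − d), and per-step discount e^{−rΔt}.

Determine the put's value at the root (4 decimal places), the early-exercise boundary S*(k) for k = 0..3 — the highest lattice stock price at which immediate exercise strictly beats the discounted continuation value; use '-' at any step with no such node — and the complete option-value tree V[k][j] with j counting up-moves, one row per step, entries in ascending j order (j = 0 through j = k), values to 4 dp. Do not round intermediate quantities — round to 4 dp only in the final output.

price = 6.0980
boundary = - - - 69.3619
tree:
6.0980
11.2807 1.8585
20.1427 4.0790 0.0000
34.0781 8.9525 0.0000 0.0000
46.0227 19.6486 0.0000 0.0000 0.0000

params: Δt=0.33200 u=1.20803 d=0.82779 q=0.53086 e^(-rΔt)=0.97121
t_4 payoffs: 46.0227 19.6486 0.0000 0.0000 0.0000
t_3: node(3,0) S=69.3619 payoff=34.0781 vs cont=31.0997 → 34.0781 [stop]  node(3,1) S=101.2226 payoff=2.2174 vs cont=8.9525 → 8.9525 [wait]  node(3,2) S=147.7180 payoff=0.0000 vs cont=0.0000 → 0.0000 [wait]  node(3,3) S=215.5707 payoff=0.0000 vs cont=0.0000 → 0.0000 [wait]  ⇒ S*(3)=69.3619
t_2: node(2,0) S=83.7914 payoff=19.6486 vs cont=20.1427 → 20.1427 [wait]  node(2,1) S=122.2800 payoff=0.0000 vs cont=4.0790 → 4.0790 [wait]  node(2,2) S=178.4480 payoff=0.0000 vs cont=0.0000 → 0.0000 [wait]  ⇒ S*(2)=-
t_1: node(1,0) S=101.2226 payoff=2.2174 vs cont=11.2807 → 11.2807 [wait]  node(1,1) S=147.7180 payoff=0.0000 vs cont=1.8585 → 1.8585 [wait]  ⇒ S*(1)=-
t_0: node(0,0) S=122.2800 payoff=0.0000 vs cont=6.0980 → 6.0980 [wait]  ⇒ S*(0)=-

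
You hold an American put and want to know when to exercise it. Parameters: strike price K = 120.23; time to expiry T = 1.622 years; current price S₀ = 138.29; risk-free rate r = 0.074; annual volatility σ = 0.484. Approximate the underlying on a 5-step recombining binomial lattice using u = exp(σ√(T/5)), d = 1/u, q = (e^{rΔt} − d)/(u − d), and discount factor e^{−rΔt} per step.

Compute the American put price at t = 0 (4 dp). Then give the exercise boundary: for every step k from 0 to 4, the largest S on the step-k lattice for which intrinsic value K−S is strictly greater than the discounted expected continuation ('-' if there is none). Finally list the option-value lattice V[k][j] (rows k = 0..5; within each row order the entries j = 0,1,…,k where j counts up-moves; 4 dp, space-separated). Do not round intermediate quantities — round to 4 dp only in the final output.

price = 18.2895
boundary = - - - 60.4823 79.6799
tree:
18.2895
28.1598 8.3171
41.9419 14.3691 2.0542
59.7477 24.4094 4.0081 0.0000
74.3200 40.5501 7.8204 0.0000 0.0000
85.3813 59.7477 15.2589 0.0000 0.0000 0.0000

Δt=0.32440, u=1.31741, d=0.75907, q=0.47503, disc=e^(-rΔt)=0.97628
k=5 terminal: V=max(K-S,0) → 85.3813 59.7477 15.2589 0.0000 0.0000 0.0000
k=4: j=0 S=45.9100 intr=74.3200 cont=71.4682 V=74.3200[EX]; j=1 S=79.6799 intr=40.5501 cont=37.6982 V=40.5501[EX]; j=2 S=138.2900 intr=0.0000 cont=7.8204 V=7.8204[hold]; j=3 S=240.0118 intr=0.0000 cont=0.0000 V=0.0000[hold]; j=4 S=416.5571 intr=0.0000 cont=0.0000 V=0.0000[hold]  S*(4)=79.6799
k=3: j=0 S=60.4823 intr=59.7477 cont=56.8959 V=59.7477[EX]; j=1 S=104.9711 intr=15.2589 cont=24.4094 V=24.4094[hold]; j=2 S=182.1846 intr=0.0000 cont=4.0081 V=4.0081[hold]; j=3 S=316.1940 intr=0.0000 cont=0.0000 V=0.0000[hold]  S*(3)=60.4823
k=2: j=0 S=79.6799 intr=40.5501 cont=41.9419 V=41.9419[hold]; j=1 S=138.2900 intr=0.0000 cont=14.3691 V=14.3691[hold]; j=2 S=240.0118 intr=0.0000 cont=2.0542 V=2.0542[hold]  S*(2)=-
k=1: j=0 S=104.9711 intr=15.2589 cont=28.1598 V=28.1598[hold]; j=1 S=182.1846 intr=0.0000 cont=8.3171 V=8.3171[hold]  S*(1)=-
k=0: j=0 S=138.2900 intr=0.0000 cont=18.2895 V=18.2895[hold]  S*(0)=-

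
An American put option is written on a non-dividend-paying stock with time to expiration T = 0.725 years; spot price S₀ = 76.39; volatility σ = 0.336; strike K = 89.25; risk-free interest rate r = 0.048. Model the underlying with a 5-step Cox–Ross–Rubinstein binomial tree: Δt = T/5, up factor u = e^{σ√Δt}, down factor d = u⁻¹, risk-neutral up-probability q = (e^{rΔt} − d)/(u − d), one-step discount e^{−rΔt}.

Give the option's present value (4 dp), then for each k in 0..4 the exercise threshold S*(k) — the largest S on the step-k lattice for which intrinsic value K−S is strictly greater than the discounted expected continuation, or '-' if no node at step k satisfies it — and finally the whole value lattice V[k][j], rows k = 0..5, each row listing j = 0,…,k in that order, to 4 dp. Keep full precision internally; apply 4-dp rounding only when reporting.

Δt=0.14500  u=1.13649  d=0.87990  q=0.49528  discount=0.99306
step 5 (expiry): payoffs max(K−S,0) = 48.9591 37.2098 22.0343 2.4335 0.0000 0.0000
step 4: (k=4,j=0): S=45.7903, (K−S)⁺=43.4597, hold=42.8407 ⇒ V=43.4597 exercise | (k=4,j=1): S=59.1432, (K−S)⁺=30.1068, hold=29.4878 ⇒ V=30.1068 exercise | (k=4,j=2): S=76.3900, (K−S)⁺=12.8600, hold=12.2410 ⇒ V=12.8600 exercise | (k=4,j=3): S=98.6661, (K−S)⁺=0.0000, hold=1.2197 ⇒ V=1.2197 continue | (k=4,j=4): S=127.4382, (K−S)⁺=0.0000, hold=0.0000 ⇒ V=0.0000 continue  boundary S*=76.3900
step 3: (k=3,j=0): S=52.0402, (K−S)⁺=37.2098, hold=36.5908 ⇒ V=37.2098 exercise | (k=3,j=1): S=67.2157, (K−S)⁺=22.0343, hold=21.4153 ⇒ V=22.0343 exercise | (k=3,j=2): S=86.8165, (K−S)⁺=2.4335, hold=7.0456 ⇒ V=7.0456 continue | (k=3,j=3): S=112.1331, (K−S)⁺=0.0000, hold=0.6114 ⇒ V=0.6114 continue  boundary S*=67.2157
step 2: (k=2,j=0): S=59.1432, (K−S)⁺=30.1068, hold=29.4878 ⇒ V=30.1068 exercise | (k=2,j=1): S=76.3900, (K−S)⁺=12.8600, hold=14.5094 ⇒ V=14.5094 continue | (k=2,j=2): S=98.6661, (K−S)⁺=0.0000, hold=3.8321 ⇒ V=3.8321 continue  boundary S*=59.1432
step 1: (k=1,j=0): S=67.2157, (K−S)⁺=22.0343, hold=22.2265 ⇒ V=22.2265 continue | (k=1,j=1): S=86.8165, (K−S)⁺=2.4335, hold=9.1572 ⇒ V=9.1572 continue  boundary S*=-
step 0: (k=0,j=0): S=76.3900, (K−S)⁺=12.8600, hold=15.6443 ⇒ V=15.6443 continue  boundary S*=-

price = 15.6443
boundary = - - 59.1432 67.2157 76.3900
tree:
15.6443
22.2265 9.1572
30.1068 14.5094 3.8321
37.2098 22.0343 7.0456 0.6114
43.4597 30.1068 12.8600 1.2197 0.0000
48.9591 37.2098 22.0343 2.4335 0.0000 0.0000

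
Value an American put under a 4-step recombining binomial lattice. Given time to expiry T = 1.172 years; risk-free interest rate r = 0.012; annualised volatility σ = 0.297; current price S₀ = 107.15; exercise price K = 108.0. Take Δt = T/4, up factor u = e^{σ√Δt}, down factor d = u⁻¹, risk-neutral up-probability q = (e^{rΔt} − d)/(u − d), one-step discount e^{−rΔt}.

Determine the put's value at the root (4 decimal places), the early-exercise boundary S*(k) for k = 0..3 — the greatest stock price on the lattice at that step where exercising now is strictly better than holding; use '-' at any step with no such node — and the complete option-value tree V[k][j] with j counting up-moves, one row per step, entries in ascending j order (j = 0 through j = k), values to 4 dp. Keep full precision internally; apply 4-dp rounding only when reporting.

params: Δt=0.29300 u=1.17441 d=0.85149 q=0.47080 e^(-rΔt)=0.99649
t_4 payoffs: 51.6731 30.3120 0.8500 0.0000 0.0000
t_3: node(3,0) S=66.1507 payoff=41.8493 vs cont=41.4702 → 41.8493 [stop]  node(3,1) S=91.2374 payoff=16.7626 vs cont=16.3835 → 16.7626 [stop]  node(3,2) S=125.8379 payoff=0.0000 vs cont=0.4482 → 0.4482 [wait]  node(3,3) S=173.5600 payoff=0.0000 vs cont=0.0000 → 0.0000 [wait]  ⇒ S*(3)=91.2374
t_2: node(2,0) S=77.6880 payoff=30.3120 vs cont=29.9330 → 30.3120 [stop]  node(2,1) S=107.1500 payoff=0.8500 vs cont=9.0499 → 9.0499 [wait]  node(2,2) S=147.7850 payoff=0.0000 vs cont=0.2364 → 0.2364 [wait]  ⇒ S*(2)=77.6880
t_1: node(1,0) S=91.2374 payoff=16.7626 vs cont=20.2305 → 20.2305 [wait]  node(1,1) S=125.8379 payoff=0.0000 vs cont=4.8833 → 4.8833 [wait]  ⇒ S*(1)=-
t_0: node(0,0) S=107.1500 payoff=0.8500 vs cont=12.9593 → 12.9593 [wait]  ⇒ S*(0)=-

price = 12.9593
boundary = - - 77.6880 91.2374
tree:
12.9593
20.2305 4.8833
30.3120 9.0499 0.2364
41.8493 16.7626 0.4482 0.0000
51.6731 30.3120 0.8500 0.0000 0.0000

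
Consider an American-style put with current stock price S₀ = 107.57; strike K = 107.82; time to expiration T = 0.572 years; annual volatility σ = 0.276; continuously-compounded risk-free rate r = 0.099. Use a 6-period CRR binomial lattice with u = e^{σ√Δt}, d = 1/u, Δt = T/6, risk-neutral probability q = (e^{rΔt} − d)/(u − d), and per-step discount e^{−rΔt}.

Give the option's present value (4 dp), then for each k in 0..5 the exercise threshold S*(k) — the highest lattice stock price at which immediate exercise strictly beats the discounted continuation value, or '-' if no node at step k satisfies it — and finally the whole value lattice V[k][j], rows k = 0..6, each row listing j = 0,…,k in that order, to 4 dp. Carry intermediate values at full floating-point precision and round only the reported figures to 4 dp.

params: Δt=0.09533 u=1.08895 d=0.91831 q=0.53428 e^(-rΔt)=0.99061
t_6 payoffs: 43.3091 31.3216 17.1065 0.2500 0.0000 0.0000 0.0000
t_5: node(5,0) S=70.2494 payoff=37.5706 vs cont=36.5578 → 37.5706 [stop]  node(5,1) S=83.3033 payoff=24.5167 vs cont=23.5039 → 24.5167 [stop]  node(5,2) S=98.7828 payoff=9.0372 vs cont=8.0244 → 9.0372 [stop]  node(5,3) S=117.1388 payoff=0.0000 vs cont=0.1153 → 0.1153 [wait]  node(5,4) S=138.9058 payoff=0.0000 vs cont=0.0000 → 0.0000 [wait]  node(5,5) S=164.7175 payoff=0.0000 vs cont=0.0000 → 0.0000 [wait]  ⇒ S*(5)=98.7828
t_4: node(4,0) S=76.4984 payoff=31.3216 vs cont=30.3088 → 31.3216 [stop]  node(4,1) S=90.7135 payoff=17.1065 vs cont=16.0937 → 17.1065 [stop]  node(4,2) S=107.5700 payoff=0.2500 vs cont=4.2303 → 4.2303 [wait]  node(4,3) S=127.5589 payoff=0.0000 vs cont=0.0532 → 0.0532 [wait]  node(4,4) S=151.2621 payoff=0.0000 vs cont=0.0000 → 0.0000 [wait]  ⇒ S*(4)=90.7135
t_3: node(3,0) S=83.3033 payoff=24.5167 vs cont=23.5039 → 24.5167 [stop]  node(3,1) S=98.7828 payoff=9.0372 vs cont=10.1310 → 10.1310 [wait]  node(3,2) S=117.1388 payoff=0.0000 vs cont=1.9798 → 1.9798 [wait]  node(3,3) S=138.9058 payoff=0.0000 vs cont=0.0245 → 0.0245 [wait]  ⇒ S*(3)=83.3033
t_2: node(2,0) S=90.7135 payoff=17.1065 vs cont=16.6726 → 17.1065 [stop]  node(2,1) S=107.5700 payoff=0.2500 vs cont=5.7217 → 5.7217 [wait]  node(2,2) S=127.5589 payoff=0.0000 vs cont=0.9264 → 0.9264 [wait]  ⇒ S*(2)=90.7135
t_1: node(1,0) S=98.7828 payoff=9.0372 vs cont=10.9203 → 10.9203 [wait]  node(1,1) S=117.1388 payoff=0.0000 vs cont=3.1300 → 3.1300 [wait]  ⇒ S*(1)=-
t_0: node(0,0) S=107.5700 payoff=0.2500 vs cont=6.6946 → 6.6946 [wait]  ⇒ S*(0)=-

price = 6.6946
boundary = - - 90.7135 83.3033 90.7135 98.7828
tree:
6.6946
10.9203 3.1300
17.1065 5.7217 0.9264
24.5167 10.1310 1.9798 0.0245
31.3216 17.1065 4.2303 0.0532 0.0000
37.5706 24.5167 9.0372 0.1153 0.0000 0.0000
43.3091 31.3216 17.1065 0.2500 0.0000 0.0000 0.0000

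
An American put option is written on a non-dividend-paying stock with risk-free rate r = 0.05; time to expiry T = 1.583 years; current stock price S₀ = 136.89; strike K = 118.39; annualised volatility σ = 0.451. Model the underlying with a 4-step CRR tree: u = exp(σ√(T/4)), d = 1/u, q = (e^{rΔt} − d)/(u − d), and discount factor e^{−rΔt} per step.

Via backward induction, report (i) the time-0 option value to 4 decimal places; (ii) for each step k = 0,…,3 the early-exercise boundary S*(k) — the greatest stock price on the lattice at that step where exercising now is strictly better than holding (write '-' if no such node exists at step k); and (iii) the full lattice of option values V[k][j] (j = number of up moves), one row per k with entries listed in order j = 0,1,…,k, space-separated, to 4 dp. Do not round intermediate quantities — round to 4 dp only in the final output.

price = 16.7525
boundary = - - - 58.4413
tree:
16.7525
26.7767 5.9076
41.2343 11.2480 0.0000
59.9487 21.4162 0.0000 0.0000
74.3849 40.7765 0.0000 0.0000 0.0000

Δt=0.39575  u=1.32806  d=0.75298  q=0.46429  discount=0.98041
step 4 (expiry): payoffs max(K−S,0) = 74.3849 40.7765 0.0000 0.0000 0.0000
step 3: (k=3,j=0): S=58.4413, (K−S)⁺=59.9487, hold=57.6290 ⇒ V=59.9487 exercise | (k=3,j=1): S=103.0753, (K−S)⁺=15.3147, hold=21.4162 ⇒ V=21.4162 continue | (k=3,j=2): S=181.7979, (K−S)⁺=0.0000, hold=0.0000 ⇒ V=0.0000 continue | (k=3,j=3): S=320.6441, (K−S)⁺=0.0000, hold=0.0000 ⇒ V=0.0000 continue  boundary S*=58.4413
step 2: (k=2,j=0): S=77.6135, (K−S)⁺=40.7765, hold=41.2343 ⇒ V=41.2343 continue | (k=2,j=1): S=136.8900, (K−S)⁺=0.0000, hold=11.2480 ⇒ V=11.2480 continue | (k=2,j=2): S=241.4383, (K−S)⁺=0.0000, hold=0.0000 ⇒ V=0.0000 continue  boundary S*=-
step 1: (k=1,j=0): S=103.0753, (K−S)⁺=15.3147, hold=26.7767 ⇒ V=26.7767 continue | (k=1,j=1): S=181.7979, (K−S)⁺=0.0000, hold=5.9076 ⇒ V=5.9076 continue  boundary S*=-
step 0: (k=0,j=0): S=136.8900, (K−S)⁺=0.0000, hold=16.7525 ⇒ V=16.7525 continue  boundary S*=-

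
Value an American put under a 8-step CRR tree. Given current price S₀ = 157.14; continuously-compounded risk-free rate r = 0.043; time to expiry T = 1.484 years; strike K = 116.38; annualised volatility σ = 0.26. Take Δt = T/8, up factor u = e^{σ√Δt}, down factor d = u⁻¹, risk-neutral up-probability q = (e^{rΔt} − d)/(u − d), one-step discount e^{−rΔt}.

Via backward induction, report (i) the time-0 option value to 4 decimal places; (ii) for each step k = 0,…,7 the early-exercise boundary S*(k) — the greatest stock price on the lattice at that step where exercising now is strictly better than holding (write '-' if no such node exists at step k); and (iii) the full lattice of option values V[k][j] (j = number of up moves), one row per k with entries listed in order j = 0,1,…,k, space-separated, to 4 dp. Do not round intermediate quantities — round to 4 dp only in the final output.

price = 2.7483
boundary = - - - - - 89.7682 80.2583 89.7682
tree:
2.7483
4.5796 1.0161
7.4621 1.8570 0.2167
11.8300 3.3447 0.4438 0.0000
18.1266 5.9115 0.9087 0.0000 0.0000
26.6118 10.1853 1.8608 0.0000 0.0000 0.0000
36.1217 16.9261 3.8101 0.0000 0.0000 0.0000 0.0000
44.6242 26.6118 7.8017 0.0000 0.0000 0.0000 0.0000 0.0000
52.2260 36.1217 15.9750 0.0000 0.0000 0.0000 0.0000 0.0000 0.0000

Δt=0.18550, u=1.11849, d=0.89406, q=0.50772, disc=e^(-rΔt)=0.99206
k=8 terminal: V=max(K-S,0) → 52.2260 36.1217 15.9750 0.0000 0.0000 0.0000 0.0000 0.0000 0.0000
k=7: j=0 S=71.7558 intr=44.6242 cont=43.6996 V=44.6242[EX]; j=1 S=89.7682 intr=26.6118 cont=25.6872 V=26.6118[EX]; j=2 S=112.3022 intr=4.0778 cont=7.8017 V=7.8017[hold]; j=3 S=140.4927 intr=0.0000 cont=0.0000 V=0.0000[hold]; j=4 S=175.7598 intr=0.0000 cont=0.0000 V=0.0000[hold]; j=5 S=219.8798 intr=0.0000 cont=0.0000 V=0.0000[hold]; j=6 S=275.0749 intr=0.0000 cont=0.0000 V=0.0000[hold]; j=7 S=344.1253 intr=0.0000 cont=0.0000 V=0.0000[hold]  S*(7)=89.7682
k=6: j=0 S=80.2583 intr=36.1217 cont=35.1971 V=36.1217[EX]; j=1 S=100.4050 intr=15.9750 cont=16.9261 V=16.9261[hold]; j=2 S=125.6091 intr=0.0000 cont=3.8101 V=3.8101[hold]; j=3 S=157.1400 intr=0.0000 cont=0.0000 V=0.0000[hold]; j=4 S=196.5859 intr=0.0000 cont=0.0000 V=0.0000[hold]; j=5 S=245.9337 intr=0.0000 cont=0.0000 V=0.0000[hold]; j=6 S=307.6690 intr=0.0000 cont=0.0000 V=0.0000[hold]  S*(6)=80.2583
k=5: j=0 S=89.7682 intr=26.6118 cont=26.1662 V=26.6118[EX]; j=1 S=112.3022 intr=4.0778 cont=10.1853 V=10.1853[hold]; j=2 S=140.4927 intr=0.0000 cont=1.8608 V=1.8608[hold]; j=3 S=175.7598 intr=0.0000 cont=0.0000 V=0.0000[hold]; j=4 S=219.8798 intr=0.0000 cont=0.0000 V=0.0000[hold]; j=5 S=275.0749 intr=0.0000 cont=0.0000 V=0.0000[hold]  S*(5)=89.7682
k=4: j=0 S=100.4050 intr=15.9750 cont=18.1266 V=18.1266[hold]; j=1 S=125.6091 intr=0.0000 cont=5.9115 V=5.9115[hold]; j=2 S=157.1400 intr=0.0000 cont=0.9087 V=0.9087[hold]; j=3 S=196.5859 intr=0.0000 cont=0.0000 V=0.0000[hold]; j=4 S=245.9337 intr=0.0000 cont=0.0000 V=0.0000[hold]  S*(4)=-
k=3: j=0 S=112.3022 intr=4.0778 cont=11.8300 V=11.8300[hold]; j=1 S=140.4927 intr=0.0000 cont=3.3447 V=3.3447[hold]; j=2 S=175.7598 intr=0.0000 cont=0.4438 V=0.4438[hold]; j=3 S=219.8798 intr=0.0000 cont=0.0000 V=0.0000[hold]  S*(3)=-
k=2: j=0 S=125.6091 intr=0.0000 cont=7.4621 V=7.4621[hold]; j=1 S=157.1400 intr=0.0000 cont=1.8570 V=1.8570[hold]; j=2 S=196.5859 intr=0.0000 cont=0.2167 V=0.2167[hold]  S*(2)=-
k=1: j=0 S=140.4927 intr=0.0000 cont=4.5796 V=4.5796[hold]; j=1 S=175.7598 intr=0.0000 cont=1.0161 V=1.0161[hold]  S*(1)=-
k=0: j=0 S=157.1400 intr=0.0000 cont=2.7483 V=2.7483[hold]  S*(0)=-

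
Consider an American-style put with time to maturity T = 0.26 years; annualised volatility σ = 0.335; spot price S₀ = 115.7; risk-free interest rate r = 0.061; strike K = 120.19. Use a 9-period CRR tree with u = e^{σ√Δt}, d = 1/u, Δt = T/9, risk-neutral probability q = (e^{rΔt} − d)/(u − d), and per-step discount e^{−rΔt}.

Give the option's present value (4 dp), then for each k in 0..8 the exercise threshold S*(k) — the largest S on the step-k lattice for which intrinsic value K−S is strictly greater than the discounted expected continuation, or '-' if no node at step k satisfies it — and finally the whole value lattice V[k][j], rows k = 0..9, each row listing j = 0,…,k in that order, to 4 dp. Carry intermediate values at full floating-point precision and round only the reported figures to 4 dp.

price = 9.5726
boundary = - - - 97.5323 92.1340 97.5323 103.2468 97.5323 103.2468
tree:
9.5726
13.1709 6.0259
17.5696 8.8405 3.2465
22.6577 12.5687 5.1619 1.3520
28.0560 17.2296 7.9753 2.3807 0.3333
33.1554 22.6577 11.8891 4.1091 0.6694 0.0000
37.9727 28.0560 16.9432 6.9021 1.3444 0.0000 0.0000
42.5232 33.1554 22.6577 11.1494 2.7003 0.0000 0.0000 0.0000
46.8220 37.9727 28.0560 16.9432 5.4237 0.0000 0.0000 0.0000 0.0000
50.8828 42.5232 33.1554 22.6577 10.8938 0.0000 0.0000 0.0000 0.0000 0.0000

Δt=0.02889, u=1.05859, d=0.94465, q=0.50125, disc=e^(-rΔt)=0.99824
k=9 terminal: V=max(K-S,0) → 50.8828 42.5232 33.1554 22.6577 10.8938 0.0000 0.0000 0.0000 0.0000 0.0000
k=8: j=0 S=73.3680 intr=46.8220 cont=46.6104 V=46.8220[EX]; j=1 S=82.2173 intr=37.9727 cont=37.7610 V=37.9727[EX]; j=2 S=92.1340 intr=28.0560 cont=27.8443 V=28.0560[EX]; j=3 S=103.2468 intr=16.9432 cont=16.7316 V=16.9432[EX]; j=4 S=115.7000 intr=4.4900 cont=5.4237 V=5.4237[hold]; j=5 S=129.6552 intr=0.0000 cont=0.0000 V=0.0000[hold]; j=6 S=145.2936 intr=0.0000 cont=0.0000 V=0.0000[hold]; j=7 S=162.8183 intr=0.0000 cont=0.0000 V=0.0000[hold]; j=8 S=182.4567 intr=0.0000 cont=0.0000 V=0.0000[hold]  S*(8)=103.2468
k=7: j=0 S=77.6668 intr=42.5232 cont=42.3116 V=42.5232[EX]; j=1 S=87.0346 intr=33.1554 cont=32.9438 V=33.1554[EX]; j=2 S=97.5323 intr=22.6577 cont=22.4461 V=22.6577[EX]; j=3 S=109.2962 intr=10.8938 cont=11.1494 V=11.1494[hold]; j=4 S=122.4790 intr=0.0000 cont=2.7003 V=2.7003[hold]; j=5 S=137.2519 intr=0.0000 cont=0.0000 V=0.0000[hold]; j=6 S=153.8066 intr=0.0000 cont=0.0000 V=0.0000[hold]; j=7 S=172.3580 intr=0.0000 cont=0.0000 V=0.0000[hold]  S*(7)=97.5323
k=6: j=0 S=82.2173 intr=37.9727 cont=37.7610 V=37.9727[EX]; j=1 S=92.1340 intr=28.0560 cont=27.8443 V=28.0560[EX]; j=2 S=103.2468 intr=16.9432 cont=16.8594 V=16.9432[EX]; j=3 S=115.7000 intr=4.4900 cont=6.9021 V=6.9021[hold]; j=4 S=129.6552 intr=0.0000 cont=1.3444 V=1.3444[hold]; j=5 S=145.2936 intr=0.0000 cont=0.0000 V=0.0000[hold]; j=6 S=162.8183 intr=0.0000 cont=0.0000 V=0.0000[hold]  S*(6)=103.2468
k=5: j=0 S=87.0346 intr=33.1554 cont=32.9438 V=33.1554[EX]; j=1 S=97.5323 intr=22.6577 cont=22.4461 V=22.6577[EX]; j=2 S=109.2962 intr=10.8938 cont=11.8891 V=11.8891[hold]; j=3 S=122.4790 intr=0.0000 cont=4.1091 V=4.1091[hold]; j=4 S=137.2519 intr=0.0000 cont=0.6694 V=0.6694[hold]; j=5 S=153.8066 intr=0.0000 cont=0.0000 V=0.0000[hold]  S*(5)=97.5323
k=4: j=0 S=92.1340 intr=28.0560 cont=27.8443 V=28.0560[EX]; j=1 S=103.2468 intr=16.9432 cont=17.2296 V=17.2296[hold]; j=2 S=115.7000 intr=4.4900 cont=7.9753 V=7.9753[hold]; j=3 S=129.6552 intr=0.0000 cont=2.3807 V=2.3807[hold]; j=4 S=145.2936 intr=0.0000 cont=0.3333 V=0.3333[hold]  S*(4)=92.1340
k=3: j=0 S=97.5323 intr=22.6577 cont=22.5894 V=22.6577[EX]; j=1 S=109.2962 intr=10.8938 cont=12.5687 V=12.5687[hold]; j=2 S=122.4790 intr=0.0000 cont=5.1619 V=5.1619[hold]; j=3 S=137.2519 intr=0.0000 cont=1.3520 V=1.3520[hold]  S*(3)=97.5323
k=2: j=0 S=103.2468 intr=16.9432 cont=17.5696 V=17.5696[hold]; j=1 S=115.7000 intr=4.4900 cont=8.8405 V=8.8405[hold]; j=2 S=129.6552 intr=0.0000 cont=3.2465 V=3.2465[hold]  S*(2)=-
k=1: j=0 S=109.2962 intr=10.8938 cont=13.1709 V=13.1709[hold]; j=1 S=122.4790 intr=0.0000 cont=6.0259 V=6.0259[hold]  S*(1)=-
k=0: j=0 S=115.7000 intr=4.4900 cont=9.5726 V=9.5726[hold]  S*(0)=-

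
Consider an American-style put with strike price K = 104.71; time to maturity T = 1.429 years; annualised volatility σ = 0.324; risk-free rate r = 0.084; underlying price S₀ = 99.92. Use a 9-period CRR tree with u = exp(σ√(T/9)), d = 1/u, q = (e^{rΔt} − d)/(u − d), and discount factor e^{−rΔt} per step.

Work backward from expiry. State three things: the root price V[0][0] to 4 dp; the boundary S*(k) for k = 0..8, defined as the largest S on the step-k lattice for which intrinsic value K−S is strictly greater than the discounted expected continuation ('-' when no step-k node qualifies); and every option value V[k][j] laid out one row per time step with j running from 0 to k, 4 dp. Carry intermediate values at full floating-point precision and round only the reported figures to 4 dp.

price = 13.4353
boundary = - - 77.1817 67.8336 77.1817 67.8336 77.1817 67.8336 77.1817
tree:
13.4353
19.5237 8.1540
27.5283 12.6281 4.2286
36.8764 18.9744 7.0874 1.6951
45.0922 27.5283 11.5568 3.1388 0.4042
52.3130 36.8764 18.2158 5.6993 0.8528 0.0000
58.6592 45.0922 27.5283 10.0774 1.7991 0.0000 0.0000
64.2367 52.3130 36.8764 17.1543 3.7954 0.0000 0.0000 0.0000
69.1388 58.6592 45.0922 27.5283 8.0070 0.0000 0.0000 0.0000 0.0000
73.4471 64.2367 52.3130 36.8764 16.8921 0.0000 0.0000 0.0000 0.0000 0.0000

Δt=0.15878  u=1.13781  d=0.87888  q=0.51962  discount=0.98675
step 9 (expiry): payoffs max(K−S,0) = 73.4471 64.2367 52.3130 36.8764 16.8921 0.0000 0.0000 0.0000 0.0000 0.0000
step 8: (k=8,j=0): S=35.5712, (K−S)⁺=69.1388, hold=67.7515 ⇒ V=69.1388 exercise | (k=8,j=1): S=46.0508, (K−S)⁺=58.6592, hold=57.2719 ⇒ V=58.6592 exercise | (k=8,j=2): S=59.6178, (K−S)⁺=45.0922, hold=43.7050 ⇒ V=45.0922 exercise | (k=8,j=3): S=77.1817, (K−S)⁺=27.5283, hold=26.1411 ⇒ V=27.5283 exercise | (k=8,j=4): S=99.9200, (K−S)⁺=4.7900, hold=8.0070 ⇒ V=8.0070 continue | (k=8,j=5): S=129.3573, (K−S)⁺=0.0000, hold=0.0000 ⇒ V=0.0000 continue | (k=8,j=6): S=167.4670, (K−S)⁺=0.0000, hold=0.0000 ⇒ V=0.0000 continue | (k=8,j=7): S=216.8041, (K−S)⁺=0.0000, hold=0.0000 ⇒ V=0.0000 continue | (k=8,j=8): S=280.6764, (K−S)⁺=0.0000, hold=0.0000 ⇒ V=0.0000 continue  boundary S*=77.1817
step 7: (k=7,j=0): S=40.4733, (K−S)⁺=64.2367, hold=62.8495 ⇒ V=64.2367 exercise | (k=7,j=1): S=52.3970, (K−S)⁺=52.3130, hold=50.9257 ⇒ V=52.3130 exercise | (k=7,j=2): S=67.8336, (K−S)⁺=36.8764, hold=35.4891 ⇒ V=36.8764 exercise | (k=7,j=3): S=87.8179, (K−S)⁺=16.8921, hold=17.1543 ⇒ V=17.1543 continue | (k=7,j=4): S=113.6898, (K−S)⁺=0.0000, hold=3.7954 ⇒ V=3.7954 continue | (k=7,j=5): S=147.1838, (K−S)⁺=0.0000, hold=0.0000 ⇒ V=0.0000 continue | (k=7,j=6): S=190.5453, (K−S)⁺=0.0000, hold=0.0000 ⇒ V=0.0000 continue | (k=7,j=7): S=246.6815, (K−S)⁺=0.0000, hold=0.0000 ⇒ V=0.0000 continue  boundary S*=67.8336
step 6: (k=6,j=0): S=46.0508, (K−S)⁺=58.6592, hold=57.2719 ⇒ V=58.6592 exercise | (k=6,j=1): S=59.6178, (K−S)⁺=45.0922, hold=43.7050 ⇒ V=45.0922 exercise | (k=6,j=2): S=77.1817, (K−S)⁺=27.5283, hold=26.2755 ⇒ V=27.5283 exercise | (k=6,j=3): S=99.9200, (K−S)⁺=4.7900, hold=10.0774 ⇒ V=10.0774 continue | (k=6,j=4): S=129.3573, (K−S)⁺=0.0000, hold=1.7991 ⇒ V=1.7991 continue | (k=6,j=5): S=167.4670, (K−S)⁺=0.0000, hold=0.0000 ⇒ V=0.0000 continue | (k=6,j=6): S=216.8041, (K−S)⁺=0.0000, hold=0.0000 ⇒ V=0.0000 continue  boundary S*=77.1817
step 5: (k=5,j=0): S=52.3970, (K−S)⁺=52.3130, hold=50.9257 ⇒ V=52.3130 exercise | (k=5,j=1): S=67.8336, (K−S)⁺=36.8764, hold=35.4891 ⇒ V=36.8764 exercise | (k=5,j=2): S=87.8179, (K−S)⁺=16.8921, hold=18.2158 ⇒ V=18.2158 continue | (k=5,j=3): S=113.6898, (K−S)⁺=0.0000, hold=5.6993 ⇒ V=5.6993 continue | (k=5,j=4): S=147.1838, (K−S)⁺=0.0000, hold=0.8528 ⇒ V=0.8528 continue | (k=5,j=5): S=190.5453, (K−S)⁺=0.0000, hold=0.0000 ⇒ V=0.0000 continue  boundary S*=67.8336
step 4: (k=4,j=0): S=59.6178, (K−S)⁺=45.0922, hold=43.7050 ⇒ V=45.0922 exercise | (k=4,j=1): S=77.1817, (K−S)⁺=27.5283, hold=26.8198 ⇒ V=27.5283 exercise | (k=4,j=2): S=99.9200, (K−S)⁺=4.7900, hold=11.5568 ⇒ V=11.5568 continue | (k=4,j=3): S=129.3573, (K−S)⁺=0.0000, hold=3.1388 ⇒ V=3.1388 continue | (k=4,j=4): S=167.4670, (K−S)⁺=0.0000, hold=0.4042 ⇒ V=0.4042 continue  boundary S*=77.1817
step 3: (k=3,j=0): S=67.8336, (K−S)⁺=36.8764, hold=35.4891 ⇒ V=36.8764 exercise | (k=3,j=1): S=87.8179, (K−S)⁺=16.8921, hold=18.9744 ⇒ V=18.9744 continue | (k=3,j=2): S=113.6898, (K−S)⁺=0.0000, hold=7.0874 ⇒ V=7.0874 continue | (k=3,j=3): S=147.1838, (K−S)⁺=0.0000, hold=1.6951 ⇒ V=1.6951 continue  boundary S*=67.8336
step 2: (k=2,j=0): S=77.1817, (K−S)⁺=27.5283, hold=27.2087 ⇒ V=27.5283 exercise | (k=2,j=1): S=99.9200, (K−S)⁺=4.7900, hold=12.6281 ⇒ V=12.6281 continue | (k=2,j=2): S=129.3573, (K−S)⁺=0.0000, hold=4.2286 ⇒ V=4.2286 continue  boundary S*=77.1817
step 1: (k=1,j=0): S=87.8179, (K−S)⁺=16.8921, hold=19.5237 ⇒ V=19.5237 continue | (k=1,j=1): S=113.6898, (K−S)⁺=0.0000, hold=8.1540 ⇒ V=8.1540 continue  boundary S*=-
step 0: (k=0,j=0): S=99.9200, (K−S)⁺=4.7900, hold=13.4353 ⇒ V=13.4353 continue  boundary S*=-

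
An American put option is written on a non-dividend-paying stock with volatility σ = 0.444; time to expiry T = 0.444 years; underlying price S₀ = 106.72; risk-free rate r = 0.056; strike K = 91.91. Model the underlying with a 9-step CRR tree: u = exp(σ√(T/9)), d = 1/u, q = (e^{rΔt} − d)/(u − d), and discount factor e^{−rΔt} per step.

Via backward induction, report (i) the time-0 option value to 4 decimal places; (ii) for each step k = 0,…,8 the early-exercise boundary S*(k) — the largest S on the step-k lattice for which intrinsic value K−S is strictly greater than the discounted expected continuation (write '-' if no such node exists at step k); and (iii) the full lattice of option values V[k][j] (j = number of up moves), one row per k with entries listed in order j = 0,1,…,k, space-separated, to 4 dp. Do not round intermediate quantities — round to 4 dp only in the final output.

Δt=0.04933  u=1.10364  d=0.90609  q=0.48937  discount=0.99724
step 9 (expiry): payoffs max(K−S,0) = 47.9776 38.3990 26.7320 12.5213 0.0000 0.0000 0.0000 0.0000 0.0000 0.0000
step 8: (k=8,j=0): S=48.4858, (K−S)⁺=43.4242, hold=43.1707 ⇒ V=43.4242 exercise | (k=8,j=1): S=59.0571, (K−S)⁺=32.8529, hold=32.5993 ⇒ V=32.8529 exercise | (k=8,j=2): S=71.9333, (K−S)⁺=19.9767, hold=19.7231 ⇒ V=19.9767 exercise | (k=8,j=3): S=87.6169, (K−S)⁺=4.2931, hold=6.3761 ⇒ V=6.3761 continue | (k=8,j=4): S=106.7200, (K−S)⁺=0.0000, hold=0.0000 ⇒ V=0.0000 continue | (k=8,j=5): S=129.9881, (K−S)⁺=0.0000, hold=0.0000 ⇒ V=0.0000 continue | (k=8,j=6): S=158.3294, (K−S)⁺=0.0000, hold=0.0000 ⇒ V=0.0000 continue | (k=8,j=7): S=192.8500, (K−S)⁺=0.0000, hold=0.0000 ⇒ V=0.0000 continue | (k=8,j=8): S=234.8970, (K−S)⁺=0.0000, hold=0.0000 ⇒ V=0.0000 continue  boundary S*=71.9333
step 7: (k=7,j=0): S=53.5110, (K−S)⁺=38.3990, hold=38.1454 ⇒ V=38.3990 exercise | (k=7,j=1): S=65.1780, (K−S)⁺=26.7320, hold=26.4784 ⇒ V=26.7320 exercise | (k=7,j=2): S=79.3887, (K−S)⁺=12.5213, hold=13.2842 ⇒ V=13.2842 continue | (k=7,j=3): S=96.6979, (K−S)⁺=0.0000, hold=3.2468 ⇒ V=3.2468 continue | (k=7,j=4): S=117.7809, (K−S)⁺=0.0000, hold=0.0000 ⇒ V=0.0000 continue | (k=7,j=5): S=143.4606, (K−S)⁺=0.0000, hold=0.0000 ⇒ V=0.0000 continue | (k=7,j=6): S=174.7393, (K−S)⁺=0.0000, hold=0.0000 ⇒ V=0.0000 continue | (k=7,j=7): S=212.8377, (K−S)⁺=0.0000, hold=0.0000 ⇒ V=0.0000 continue  boundary S*=65.1780
step 6: (k=6,j=0): S=59.0571, (K−S)⁺=32.8529, hold=32.5993 ⇒ V=32.8529 exercise | (k=6,j=1): S=71.9333, (K−S)⁺=19.9767, hold=20.0955 ⇒ V=20.0955 continue | (k=6,j=2): S=87.6169, (K−S)⁺=4.2931, hold=8.3491 ⇒ V=8.3491 continue | (k=6,j=3): S=106.7200, (K−S)⁺=0.0000, hold=1.6534 ⇒ V=1.6534 continue | (k=6,j=4): S=129.9881, (K−S)⁺=0.0000, hold=0.0000 ⇒ V=0.0000 continue | (k=6,j=5): S=158.3294, (K−S)⁺=0.0000, hold=0.0000 ⇒ V=0.0000 continue | (k=6,j=6): S=192.8500, (K−S)⁺=0.0000, hold=0.0000 ⇒ V=0.0000 continue  boundary S*=59.0571
step 5: (k=5,j=0): S=65.1780, (K−S)⁺=26.7320, hold=26.5364 ⇒ V=26.7320 exercise | (k=5,j=1): S=79.3887, (K−S)⁺=12.5213, hold=14.3076 ⇒ V=14.3076 continue | (k=5,j=2): S=96.6979, (K−S)⁺=0.0000, hold=5.0584 ⇒ V=5.0584 continue | (k=5,j=3): S=117.7809, (K−S)⁺=0.0000, hold=0.8419 ⇒ V=0.8419 continue | (k=5,j=4): S=143.4606, (K−S)⁺=0.0000, hold=0.0000 ⇒ V=0.0000 continue | (k=5,j=5): S=174.7393, (K−S)⁺=0.0000, hold=0.0000 ⇒ V=0.0000 continue  boundary S*=65.1780
step 4: (k=4,j=0): S=71.9333, (K−S)⁺=19.9767, hold=20.5949 ⇒ V=20.5949 continue | (k=4,j=1): S=87.6169, (K−S)⁺=4.2931, hold=9.7544 ⇒ V=9.7544 continue | (k=4,j=2): S=106.7200, (K−S)⁺=0.0000, hold=2.9867 ⇒ V=2.9867 continue | (k=4,j=3): S=129.9881, (K−S)⁺=0.0000, hold=0.4287 ⇒ V=0.4287 continue | (k=4,j=4): S=158.3294, (K−S)⁺=0.0000, hold=0.0000 ⇒ V=0.0000 continue  boundary S*=-
step 3: (k=3,j=0): S=79.3887, (K−S)⁺=12.5213, hold=15.2477 ⇒ V=15.2477 continue | (k=3,j=1): S=96.6979, (K−S)⁺=0.0000, hold=6.4247 ⇒ V=6.4247 continue | (k=3,j=2): S=117.7809, (K−S)⁺=0.0000, hold=1.7301 ⇒ V=1.7301 continue | (k=3,j=3): S=143.4606, (K−S)⁺=0.0000, hold=0.2183 ⇒ V=0.2183 continue  boundary S*=-
step 2: (k=2,j=0): S=87.6169, (K−S)⁺=4.2931, hold=10.8999 ⇒ V=10.8999 continue | (k=2,j=1): S=106.7200, (K−S)⁺=0.0000, hold=4.1160 ⇒ V=4.1160 continue | (k=2,j=2): S=129.9881, (K−S)⁺=0.0000, hold=0.9876 ⇒ V=0.9876 continue  boundary S*=-
step 1: (k=1,j=0): S=96.6979, (K−S)⁺=0.0000, hold=7.5591 ⇒ V=7.5591 continue | (k=1,j=1): S=117.7809, (K−S)⁺=0.0000, hold=2.5779 ⇒ V=2.5779 continue  boundary S*=-
step 0: (k=0,j=0): S=106.7200, (K−S)⁺=0.0000, hold=5.1073 ⇒ V=5.1073 continue  boundary S*=-

price = 5.1073
boundary = - - - - - 65.1780 59.0571 65.1780 71.9333
tree:
5.1073
7.5591 2.5779
10.8999 4.1160 0.9876
15.2477 6.4247 1.7301 0.2183
20.5949 9.7544 2.9867 0.4287 0.0000
26.7320 14.3076 5.0584 0.8419 0.0000 0.0000
32.8529 20.0955 8.3491 1.6534 0.0000 0.0000 0.0000
38.3990 26.7320 13.2842 3.2468 0.0000 0.0000 0.0000 0.0000
43.4242 32.8529 19.9767 6.3761 0.0000 0.0000 0.0000 0.0000 0.0000
47.9776 38.3990 26.7320 12.5213 0.0000 0.0000 0.0000 0.0000 0.0000 0.0000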